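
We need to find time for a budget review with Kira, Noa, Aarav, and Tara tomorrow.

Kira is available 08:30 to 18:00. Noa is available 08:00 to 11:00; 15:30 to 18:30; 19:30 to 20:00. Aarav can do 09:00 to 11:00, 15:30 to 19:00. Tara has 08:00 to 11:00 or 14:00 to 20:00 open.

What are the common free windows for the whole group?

09:00-11:00, 15:30-18:00

Kira ∩ Noa: 08:30-11:00, 15:30-18:00.
Kira ∩ Noa ∩ Aarav: 09:00-11:00, 15:30-18:00.
Kira ∩ Noa ∩ Aarav ∩ Tara: 09:00-11:00, 15:30-18:00.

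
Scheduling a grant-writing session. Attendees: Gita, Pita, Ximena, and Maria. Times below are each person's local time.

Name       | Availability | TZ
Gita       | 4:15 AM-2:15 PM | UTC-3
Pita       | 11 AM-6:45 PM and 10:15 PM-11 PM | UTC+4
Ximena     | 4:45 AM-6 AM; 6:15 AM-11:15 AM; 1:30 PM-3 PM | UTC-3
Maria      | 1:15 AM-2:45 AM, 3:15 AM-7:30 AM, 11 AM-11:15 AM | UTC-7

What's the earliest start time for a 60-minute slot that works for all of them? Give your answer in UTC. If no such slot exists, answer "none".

10:15

Gita in UTC: 07:15-17:15 (add 3h to convert from UTC-3).
Pita in UTC: 07:00-14:45, 18:15-19:00 (subtract 4h to convert from UTC+4).
Ximena in UTC: 07:45-09:00, 09:15-14:15, 16:30-18:00 (add 3h to convert from UTC-3).
Maria in UTC: 08:15-09:45, 10:15-14:30, 18:00-18:15 (add 7h to convert from UTC-7).
Gita ∩ Pita: 07:15-14:45.
Gita ∩ Pita ∩ Ximena: 07:45-09:00, 09:15-14:15.
Gita ∩ Pita ∩ Ximena ∩ Maria: 08:15-09:00, 09:15-09:45, 10:15-14:15.
The first common window of at least 60 minutes is 10:15-14:15, so the earliest start is 10:15.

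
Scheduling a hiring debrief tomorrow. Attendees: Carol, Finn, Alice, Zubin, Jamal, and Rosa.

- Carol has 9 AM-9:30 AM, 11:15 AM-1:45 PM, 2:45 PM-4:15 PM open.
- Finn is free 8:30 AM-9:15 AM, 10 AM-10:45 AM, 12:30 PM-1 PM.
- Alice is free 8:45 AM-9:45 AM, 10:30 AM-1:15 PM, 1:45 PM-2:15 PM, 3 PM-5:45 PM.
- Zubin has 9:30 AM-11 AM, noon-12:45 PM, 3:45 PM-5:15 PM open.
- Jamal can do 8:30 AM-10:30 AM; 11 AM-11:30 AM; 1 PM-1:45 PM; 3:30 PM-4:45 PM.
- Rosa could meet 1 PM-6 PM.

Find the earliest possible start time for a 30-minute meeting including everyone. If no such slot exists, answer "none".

none

Carol ∩ Finn: 09:00-09:15, 12:30-13:00.
Carol ∩ Finn ∩ Alice: 09:00-09:15, 12:30-13:00.
Carol ∩ Finn ∩ Alice ∩ Zubin: 12:30-12:45.
Carol ∩ Finn ∩ Alice ∩ Zubin ∩ Jamal: ∅.
Carol ∩ Finn ∩ Alice ∩ Zubin ∩ Jamal ∩ Rosa: ∅.
There is no time when everyone is free.
No common window is at least 30 minutes long.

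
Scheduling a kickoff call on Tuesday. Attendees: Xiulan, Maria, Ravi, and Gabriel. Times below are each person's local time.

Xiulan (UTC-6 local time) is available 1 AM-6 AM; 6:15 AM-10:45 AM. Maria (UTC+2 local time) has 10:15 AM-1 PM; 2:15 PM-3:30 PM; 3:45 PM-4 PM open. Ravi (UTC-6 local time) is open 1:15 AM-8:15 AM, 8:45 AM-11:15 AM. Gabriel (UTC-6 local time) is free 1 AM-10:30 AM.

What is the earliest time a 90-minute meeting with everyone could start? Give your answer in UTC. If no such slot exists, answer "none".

Xiulan in UTC: 07:00-12:00, 12:15-16:45 (add 6h to convert from UTC-6).
Maria in UTC: 08:15-11:00, 12:15-13:30, 13:45-14:00 (subtract 2h to convert from UTC+2).
Ravi in UTC: 07:15-14:15, 14:45-17:15 (add 6h to convert from UTC-6).
Gabriel in UTC: 07:00-16:30 (add 6h to convert from UTC-6).
Xiulan ∩ Maria: 08:15-11:00, 12:15-13:30, 13:45-14:00.
Xiulan ∩ Maria ∩ Ravi: 08:15-11:00, 12:15-13:30, 13:45-14:00.
Xiulan ∩ Maria ∩ Ravi ∩ Gabriel: 08:15-11:00, 12:15-13:30, 13:45-14:00.
The first common window of at least 90 minutes is 08:15-11:00, so the earliest start is 08:15.

08:15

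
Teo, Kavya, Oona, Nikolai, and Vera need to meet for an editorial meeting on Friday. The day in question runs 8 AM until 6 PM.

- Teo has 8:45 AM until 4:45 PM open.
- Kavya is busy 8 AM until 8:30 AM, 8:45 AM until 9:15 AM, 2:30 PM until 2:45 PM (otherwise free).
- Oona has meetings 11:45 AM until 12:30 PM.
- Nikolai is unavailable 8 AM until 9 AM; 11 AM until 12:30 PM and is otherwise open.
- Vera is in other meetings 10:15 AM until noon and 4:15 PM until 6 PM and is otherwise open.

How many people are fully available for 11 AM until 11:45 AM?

3

Teo free: 08:45-16:45.
Kavya free: 08:30-08:45, 09:15-14:30, 14:45-18:00 (invert busy blocks within the working day).
Oona free: 08:00-11:45, 12:30-18:00 (invert busy blocks within the working day).
Nikolai free: 09:00-11:00, 12:30-18:00 (invert busy blocks within the working day).
Vera free: 08:00-10:15, 12:00-16:15 (invert busy blocks within the working day).
Teo, Kavya, and Oona can make the full 11:00-11:45 slot — that's 3.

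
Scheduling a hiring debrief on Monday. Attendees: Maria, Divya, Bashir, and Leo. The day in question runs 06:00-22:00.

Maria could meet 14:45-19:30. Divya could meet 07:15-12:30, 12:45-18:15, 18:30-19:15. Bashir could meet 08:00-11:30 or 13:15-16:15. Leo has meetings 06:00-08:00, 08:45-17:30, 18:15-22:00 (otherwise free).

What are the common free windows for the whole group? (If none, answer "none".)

Maria free: 14:45-19:30.
Divya free: 07:15-12:30, 12:45-18:15, 18:30-19:15.
Bashir free: 08:00-11:30, 13:15-16:15.
Leo free: 08:00-08:45, 17:30-18:15 (invert busy blocks within the working day).
Maria ∩ Divya: 14:45-18:15, 18:30-19:15.
Maria ∩ Divya ∩ Bashir: 14:45-16:15.
Maria ∩ Divya ∩ Bashir ∩ Leo: ∅.
There is no time when everyone is free.

none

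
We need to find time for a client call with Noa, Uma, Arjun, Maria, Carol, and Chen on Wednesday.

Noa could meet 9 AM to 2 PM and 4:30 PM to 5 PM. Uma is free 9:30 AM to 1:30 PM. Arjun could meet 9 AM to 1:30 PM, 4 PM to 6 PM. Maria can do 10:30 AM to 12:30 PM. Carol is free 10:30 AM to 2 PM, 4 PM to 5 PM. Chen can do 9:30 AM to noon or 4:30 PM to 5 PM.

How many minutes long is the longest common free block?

Noa ∩ Uma: 09:30-13:30.
Noa ∩ Uma ∩ Arjun: 09:30-13:30.
Noa ∩ Uma ∩ Arjun ∩ Maria: 10:30-12:30.
Noa ∩ Uma ∩ Arjun ∩ Maria ∩ Carol: 10:30-12:30.
Noa ∩ Uma ∩ Arjun ∩ Maria ∩ Carol ∩ Chen: 10:30-12:00.
The longest is 10:30-12:00 at 90 minutes.

90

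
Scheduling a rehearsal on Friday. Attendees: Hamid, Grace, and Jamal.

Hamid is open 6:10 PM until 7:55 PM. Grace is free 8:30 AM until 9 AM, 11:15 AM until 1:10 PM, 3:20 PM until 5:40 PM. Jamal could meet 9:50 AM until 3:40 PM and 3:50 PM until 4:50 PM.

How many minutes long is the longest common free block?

Hamid ∩ Grace: ∅.
Hamid ∩ Grace ∩ Jamal: ∅.
There is no time when everyone is free.
No common window exists, so the longest block is 0 minutes.

0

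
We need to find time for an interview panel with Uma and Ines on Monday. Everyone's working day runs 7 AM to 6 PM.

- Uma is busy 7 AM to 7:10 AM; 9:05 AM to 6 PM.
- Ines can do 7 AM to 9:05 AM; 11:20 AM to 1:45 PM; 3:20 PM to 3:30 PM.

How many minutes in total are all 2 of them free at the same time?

115

Uma free: 07:10-09:05 (invert busy blocks within the working day).
Ines free: 07:00-09:05, 11:20-13:45, 15:20-15:30.
Uma ∩ Ines: 07:10-09:05.
Those are the intersection windows.
That's a single block of 115 minutes.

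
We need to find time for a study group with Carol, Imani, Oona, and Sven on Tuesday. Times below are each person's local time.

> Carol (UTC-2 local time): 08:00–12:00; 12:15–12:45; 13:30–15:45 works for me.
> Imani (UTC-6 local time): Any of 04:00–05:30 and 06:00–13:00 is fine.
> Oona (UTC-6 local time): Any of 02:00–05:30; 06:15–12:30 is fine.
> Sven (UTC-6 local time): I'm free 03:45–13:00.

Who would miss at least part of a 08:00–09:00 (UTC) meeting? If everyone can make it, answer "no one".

Carol in UTC: 10:00-14:00, 14:15-14:45, 15:30-17:45 (add 2h to convert from UTC-2).
Imani in UTC: 10:00-11:30, 12:00-19:00 (add 6h to convert from UTC-6).
Oona in UTC: 08:00-11:30, 12:15-18:30 (add 6h to convert from UTC-6).
Sven in UTC: 09:45-19:00 (add 6h to convert from UTC-6).
Carol: not fully free for 08:00-09:00. Imani: not fully free for 08:00-09:00. Oona: free for 08:00-09:00. Sven: not fully free for 08:00-09:00.

Carol, Imani, Sven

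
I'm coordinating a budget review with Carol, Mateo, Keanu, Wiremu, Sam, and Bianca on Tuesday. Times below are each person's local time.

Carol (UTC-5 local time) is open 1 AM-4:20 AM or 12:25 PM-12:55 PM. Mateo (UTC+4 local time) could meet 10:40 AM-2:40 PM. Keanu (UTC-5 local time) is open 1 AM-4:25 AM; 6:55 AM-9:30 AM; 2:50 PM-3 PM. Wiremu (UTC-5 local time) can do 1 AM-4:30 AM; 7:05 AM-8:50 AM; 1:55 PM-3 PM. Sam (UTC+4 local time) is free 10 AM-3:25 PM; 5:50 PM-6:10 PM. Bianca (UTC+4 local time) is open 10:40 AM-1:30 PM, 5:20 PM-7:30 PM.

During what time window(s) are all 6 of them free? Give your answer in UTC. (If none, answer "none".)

06:40-09:20

Carol in UTC: 06:00-09:20, 17:25-17:55 (add 5h to convert from UTC-5).
Mateo in UTC: 06:40-10:40 (subtract 4h to convert from UTC+4).
Keanu in UTC: 06:00-09:25, 11:55-14:30, 19:50-20:00 (add 5h to convert from UTC-5).
Wiremu in UTC: 06:00-09:30, 12:05-13:50, 18:55-20:00 (add 5h to convert from UTC-5).
Sam in UTC: 06:00-11:25, 13:50-14:10 (subtract 4h to convert from UTC+4).
Bianca in UTC: 06:40-09:30, 13:20-15:30 (subtract 4h to convert from UTC+4).
Carol ∩ Mateo: 06:40-09:20.
Carol ∩ Mateo ∩ Keanu: 06:40-09:20.
Carol ∩ Mateo ∩ Keanu ∩ Wiremu: 06:40-09:20.
Carol ∩ Mateo ∩ Keanu ∩ Wiremu ∩ Sam: 06:40-09:20.
Carol ∩ Mateo ∩ Keanu ∩ Wiremu ∩ Sam ∩ Bianca: 06:40-09:20.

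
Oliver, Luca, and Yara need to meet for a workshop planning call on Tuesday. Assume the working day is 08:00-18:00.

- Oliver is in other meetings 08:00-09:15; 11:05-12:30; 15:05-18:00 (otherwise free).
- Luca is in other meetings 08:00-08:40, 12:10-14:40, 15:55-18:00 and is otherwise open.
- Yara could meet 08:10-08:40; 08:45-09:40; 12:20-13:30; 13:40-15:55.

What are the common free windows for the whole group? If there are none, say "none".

09:15-09:40, 14:40-15:05

Oliver free: 09:15-11:05, 12:30-15:05 (invert busy blocks within the working day).
Luca free: 08:40-12:10, 14:40-15:55 (invert busy blocks within the working day).
Yara free: 08:10-08:40, 08:45-09:40, 12:20-13:30, 13:40-15:55.
Oliver ∩ Luca: 09:15-11:05, 14:40-15:05.
Oliver ∩ Luca ∩ Yara: 09:15-09:40, 14:40-15:05.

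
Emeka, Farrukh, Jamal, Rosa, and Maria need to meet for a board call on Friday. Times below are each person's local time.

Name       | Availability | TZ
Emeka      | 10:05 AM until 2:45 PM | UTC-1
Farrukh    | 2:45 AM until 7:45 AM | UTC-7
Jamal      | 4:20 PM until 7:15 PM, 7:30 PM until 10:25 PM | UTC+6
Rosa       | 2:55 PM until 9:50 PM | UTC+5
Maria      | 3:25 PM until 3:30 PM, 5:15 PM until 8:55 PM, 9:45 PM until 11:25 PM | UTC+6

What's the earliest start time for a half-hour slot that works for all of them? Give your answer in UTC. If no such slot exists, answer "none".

Emeka in UTC: 11:05-15:45 (add 1h to convert from UTC-1).
Farrukh in UTC: 09:45-14:45 (add 7h to convert from UTC-7).
Jamal in UTC: 10:20-13:15, 13:30-16:25 (subtract 6h to convert from UTC+6).
Rosa in UTC: 09:55-16:50 (subtract 5h to convert from UTC+5).
Maria in UTC: 09:25-09:30, 11:15-14:55, 15:45-17:25 (subtract 6h to convert from UTC+6).
Emeka ∩ Farrukh: 11:05-14:45.
Emeka ∩ Farrukh ∩ Jamal: 11:05-13:15, 13:30-14:45.
Emeka ∩ Farrukh ∩ Jamal ∩ Rosa: 11:05-13:15, 13:30-14:45.
Emeka ∩ Farrukh ∩ Jamal ∩ Rosa ∩ Maria: 11:15-13:15, 13:30-14:45.
Those are the intersection windows.
The first common window of at least 30 minutes is 11:15-13:15, so the earliest start is 11:15.

11:15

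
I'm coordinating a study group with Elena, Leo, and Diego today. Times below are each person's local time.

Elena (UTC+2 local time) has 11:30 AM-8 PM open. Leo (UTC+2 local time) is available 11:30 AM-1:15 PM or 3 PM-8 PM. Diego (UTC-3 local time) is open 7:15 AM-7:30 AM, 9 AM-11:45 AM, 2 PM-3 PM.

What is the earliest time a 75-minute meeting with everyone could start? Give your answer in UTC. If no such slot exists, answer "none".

Elena in UTC: 09:30-18:00 (subtract 2h to convert from UTC+2).
Leo in UTC: 09:30-11:15, 13:00-18:00 (subtract 2h to convert from UTC+2).
Diego in UTC: 10:15-10:30, 12:00-14:45, 17:00-18:00 (add 3h to convert from UTC-3).
Elena ∩ Leo: 09:30-11:15, 13:00-18:00.
Elena ∩ Leo ∩ Diego: 10:15-10:30, 13:00-14:45, 17:00-18:00.
Those are the intersection windows.
The first common window of at least 75 minutes is 13:00-14:45, so the earliest start is 13:00.

13:00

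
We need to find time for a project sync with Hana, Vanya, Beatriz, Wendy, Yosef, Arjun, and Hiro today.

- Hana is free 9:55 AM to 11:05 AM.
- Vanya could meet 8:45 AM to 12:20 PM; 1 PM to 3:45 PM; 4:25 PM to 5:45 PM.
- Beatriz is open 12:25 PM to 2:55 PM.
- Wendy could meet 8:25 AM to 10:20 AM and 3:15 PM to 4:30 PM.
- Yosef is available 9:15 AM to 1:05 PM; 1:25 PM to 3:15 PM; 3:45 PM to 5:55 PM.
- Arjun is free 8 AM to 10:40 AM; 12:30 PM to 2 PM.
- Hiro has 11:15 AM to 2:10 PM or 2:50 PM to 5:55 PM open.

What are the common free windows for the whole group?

Hana ∩ Vanya: 09:55-11:05.
Hana ∩ Vanya ∩ Beatriz: ∅.
Hana ∩ Vanya ∩ Beatriz ∩ Wendy: ∅.
Hana ∩ Vanya ∩ Beatriz ∩ Wendy ∩ Yosef: ∅.
Hana ∩ Vanya ∩ Beatriz ∩ Wendy ∩ Yosef ∩ Arjun: ∅.
Hana ∩ Vanya ∩ Beatriz ∩ Wendy ∩ Yosef ∩ Arjun ∩ Hiro: ∅.
There is no time when everyone is free.

none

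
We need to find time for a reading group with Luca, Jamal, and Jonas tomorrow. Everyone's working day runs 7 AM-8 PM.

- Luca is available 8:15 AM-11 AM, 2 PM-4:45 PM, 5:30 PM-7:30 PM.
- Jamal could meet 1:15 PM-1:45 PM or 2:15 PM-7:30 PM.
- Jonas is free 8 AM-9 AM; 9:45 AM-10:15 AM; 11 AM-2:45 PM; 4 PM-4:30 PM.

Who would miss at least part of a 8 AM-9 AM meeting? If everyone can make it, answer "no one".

Jamal, Luca

Luca: not fully free for 08:00-09:00. Jamal: not fully free for 08:00-09:00. Jonas: free for 08:00-09:00.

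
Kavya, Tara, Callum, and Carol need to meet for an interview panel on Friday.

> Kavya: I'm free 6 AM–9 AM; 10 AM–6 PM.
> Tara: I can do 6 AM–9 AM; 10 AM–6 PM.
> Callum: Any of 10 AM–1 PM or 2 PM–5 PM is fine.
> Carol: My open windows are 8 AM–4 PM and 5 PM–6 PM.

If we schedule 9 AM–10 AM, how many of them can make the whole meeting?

Carol can make the full 09:00-10:00 slot — that's 1.

1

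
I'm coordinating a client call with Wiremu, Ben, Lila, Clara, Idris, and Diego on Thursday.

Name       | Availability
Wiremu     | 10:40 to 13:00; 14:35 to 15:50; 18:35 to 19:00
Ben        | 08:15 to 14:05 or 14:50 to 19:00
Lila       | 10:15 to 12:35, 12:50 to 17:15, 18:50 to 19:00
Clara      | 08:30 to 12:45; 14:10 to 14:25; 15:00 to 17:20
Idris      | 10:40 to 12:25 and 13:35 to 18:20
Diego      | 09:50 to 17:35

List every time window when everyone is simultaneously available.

Wiremu ∩ Ben: 10:40-13:00, 14:50-15:50, 18:35-19:00.
Wiremu ∩ Ben ∩ Lila: 10:40-12:35, 12:50-13:00, 14:50-15:50, 18:50-19:00.
Wiremu ∩ Ben ∩ Lila ∩ Clara: 10:40-12:35, 15:00-15:50.
Wiremu ∩ Ben ∩ Lila ∩ Clara ∩ Idris: 10:40-12:25, 15:00-15:50.
Wiremu ∩ Ben ∩ Lila ∩ Clara ∩ Idris ∩ Diego: 10:40-12:25, 15:00-15:50.

10:40-12:25, 15:00-15:50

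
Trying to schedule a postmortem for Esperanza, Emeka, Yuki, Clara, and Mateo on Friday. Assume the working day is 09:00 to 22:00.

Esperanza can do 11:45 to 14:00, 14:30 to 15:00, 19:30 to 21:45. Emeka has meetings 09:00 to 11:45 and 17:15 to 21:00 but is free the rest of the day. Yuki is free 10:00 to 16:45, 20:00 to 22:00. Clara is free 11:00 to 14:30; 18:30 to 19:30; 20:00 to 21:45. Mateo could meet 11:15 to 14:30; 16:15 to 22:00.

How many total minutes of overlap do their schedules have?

180

Esperanza free: 11:45-14:00, 14:30-15:00, 19:30-21:45.
Emeka free: 11:45-17:15, 21:00-22:00 (invert busy blocks within the working day).
Yuki free: 10:00-16:45, 20:00-22:00.
Clara free: 11:00-14:30, 18:30-19:30, 20:00-21:45.
Mateo free: 11:15-14:30, 16:15-22:00.
Esperanza ∩ Emeka: 11:45-14:00, 14:30-15:00, 21:00-21:45.
Esperanza ∩ Emeka ∩ Yuki: 11:45-14:00, 14:30-15:00, 21:00-21:45.
Esperanza ∩ Emeka ∩ Yuki ∩ Clara: 11:45-14:00, 21:00-21:45.
Esperanza ∩ Emeka ∩ Yuki ∩ Clara ∩ Mateo: 11:45-14:00, 21:00-21:45.
Those are the intersection windows.
Summing the common windows: 135 + 45 = 180 minutes.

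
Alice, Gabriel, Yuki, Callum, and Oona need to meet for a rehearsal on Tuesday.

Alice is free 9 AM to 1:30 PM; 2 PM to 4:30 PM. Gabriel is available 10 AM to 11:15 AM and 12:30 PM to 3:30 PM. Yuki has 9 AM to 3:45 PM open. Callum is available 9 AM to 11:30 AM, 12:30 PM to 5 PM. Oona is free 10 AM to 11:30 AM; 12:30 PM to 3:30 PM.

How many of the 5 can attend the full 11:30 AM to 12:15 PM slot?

2

Alice and Yuki can make the full 11:30-12:15 slot — that's 2.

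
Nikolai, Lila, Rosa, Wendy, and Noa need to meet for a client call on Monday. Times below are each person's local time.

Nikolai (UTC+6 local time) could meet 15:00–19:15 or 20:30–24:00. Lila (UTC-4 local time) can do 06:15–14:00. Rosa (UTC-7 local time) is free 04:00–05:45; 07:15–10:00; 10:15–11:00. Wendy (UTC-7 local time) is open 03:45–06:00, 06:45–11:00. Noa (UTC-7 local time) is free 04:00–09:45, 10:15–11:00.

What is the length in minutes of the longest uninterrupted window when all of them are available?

Nikolai in UTC: 09:00-13:15, 14:30-18:00 (subtract 6h to convert from UTC+6).
Lila in UTC: 10:15-18:00 (add 4h to convert from UTC-4).
Rosa in UTC: 11:00-12:45, 14:15-17:00, 17:15-18:00 (add 7h to convert from UTC-7).
Wendy in UTC: 10:45-13:00, 13:45-18:00 (add 7h to convert from UTC-7).
Noa in UTC: 11:00-16:45, 17:15-18:00 (add 7h to convert from UTC-7).
Nikolai ∩ Lila: 10:15-13:15, 14:30-18:00.
Nikolai ∩ Lila ∩ Rosa: 11:00-12:45, 14:30-17:00, 17:15-18:00.
Nikolai ∩ Lila ∩ Rosa ∩ Wendy: 11:00-12:45, 14:30-17:00, 17:15-18:00.
Nikolai ∩ Lila ∩ Rosa ∩ Wendy ∩ Noa: 11:00-12:45, 14:30-16:45, 17:15-18:00.
The longest is 14:30-16:45 at 135 minutes.

135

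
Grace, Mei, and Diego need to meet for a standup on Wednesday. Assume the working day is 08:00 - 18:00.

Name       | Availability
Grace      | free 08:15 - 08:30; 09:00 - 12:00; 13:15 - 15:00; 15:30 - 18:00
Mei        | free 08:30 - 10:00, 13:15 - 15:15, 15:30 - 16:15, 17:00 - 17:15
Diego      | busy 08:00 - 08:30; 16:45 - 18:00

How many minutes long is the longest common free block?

Grace free: 08:15-08:30, 09:00-12:00, 13:15-15:00, 15:30-18:00.
Mei free: 08:30-10:00, 13:15-15:15, 15:30-16:15, 17:00-17:15.
Diego free: 08:30-16:45 (invert busy blocks within the working day).
Grace ∩ Mei: 09:00-10:00, 13:15-15:00, 15:30-16:15, 17:00-17:15.
Grace ∩ Mei ∩ Diego: 09:00-10:00, 13:15-15:00, 15:30-16:15.
The longest is 13:15-15:00 at 105 minutes.

105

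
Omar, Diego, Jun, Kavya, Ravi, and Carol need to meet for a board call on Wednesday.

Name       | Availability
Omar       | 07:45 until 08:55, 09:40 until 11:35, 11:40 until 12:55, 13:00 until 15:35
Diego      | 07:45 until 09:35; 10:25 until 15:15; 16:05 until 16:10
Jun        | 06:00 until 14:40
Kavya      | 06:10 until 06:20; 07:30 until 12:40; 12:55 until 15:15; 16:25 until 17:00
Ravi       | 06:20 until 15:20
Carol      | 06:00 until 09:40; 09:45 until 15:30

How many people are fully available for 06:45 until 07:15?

Jun, Ravi, and Carol can make the full 06:45-07:15 slot — that's 3.

3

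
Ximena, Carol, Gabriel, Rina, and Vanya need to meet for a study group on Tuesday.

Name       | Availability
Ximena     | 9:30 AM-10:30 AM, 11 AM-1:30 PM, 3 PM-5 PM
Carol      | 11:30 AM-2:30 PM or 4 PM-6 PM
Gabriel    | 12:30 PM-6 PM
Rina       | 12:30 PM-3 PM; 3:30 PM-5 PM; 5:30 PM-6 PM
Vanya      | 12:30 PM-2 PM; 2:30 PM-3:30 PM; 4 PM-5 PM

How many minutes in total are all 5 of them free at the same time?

120

Ximena ∩ Carol: 11:30-13:30, 16:00-17:00.
Ximena ∩ Carol ∩ Gabriel: 12:30-13:30, 16:00-17:00.
Ximena ∩ Carol ∩ Gabriel ∩ Rina: 12:30-13:30, 16:00-17:00.
Ximena ∩ Carol ∩ Gabriel ∩ Rina ∩ Vanya: 12:30-13:30, 16:00-17:00.
Summing the common windows: 60 + 60 = 120 minutes.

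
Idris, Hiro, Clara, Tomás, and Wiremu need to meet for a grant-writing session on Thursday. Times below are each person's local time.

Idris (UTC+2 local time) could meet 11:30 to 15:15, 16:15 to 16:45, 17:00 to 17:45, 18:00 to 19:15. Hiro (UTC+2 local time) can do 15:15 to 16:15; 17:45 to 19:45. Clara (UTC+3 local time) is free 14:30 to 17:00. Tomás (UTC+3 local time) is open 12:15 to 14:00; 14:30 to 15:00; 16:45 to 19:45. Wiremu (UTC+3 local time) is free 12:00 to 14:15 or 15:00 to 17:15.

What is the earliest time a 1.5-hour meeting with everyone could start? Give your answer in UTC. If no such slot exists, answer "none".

Idris in UTC: 09:30-13:15, 14:15-14:45, 15:00-15:45, 16:00-17:15 (subtract 2h to convert from UTC+2).
Hiro in UTC: 13:15-14:15, 15:45-17:45 (subtract 2h to convert from UTC+2).
Clara in UTC: 11:30-14:00 (subtract 3h to convert from UTC+3).
Tomás in UTC: 09:15-11:00, 11:30-12:00, 13:45-16:45 (subtract 3h to convert from UTC+3).
Wiremu in UTC: 09:00-11:15, 12:00-14:15 (subtract 3h to convert from UTC+3).
Idris ∩ Hiro: 16:00-17:15.
Idris ∩ Hiro ∩ Clara: ∅.
Idris ∩ Hiro ∩ Clara ∩ Tomás: ∅.
Idris ∩ Hiro ∩ Clara ∩ Tomás ∩ Wiremu: ∅.
There is no time when everyone is free.
No common window is at least 90 minutes long.

none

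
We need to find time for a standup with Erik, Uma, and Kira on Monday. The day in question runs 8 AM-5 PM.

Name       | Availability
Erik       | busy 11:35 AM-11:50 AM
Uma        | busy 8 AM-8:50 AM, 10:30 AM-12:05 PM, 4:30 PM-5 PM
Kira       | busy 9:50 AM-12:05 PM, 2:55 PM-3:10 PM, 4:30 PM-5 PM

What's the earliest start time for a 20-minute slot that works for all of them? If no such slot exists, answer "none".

08:50

Erik free: 08:00-11:35, 11:50-17:00 (invert busy blocks within the working day).
Uma free: 08:50-10:30, 12:05-16:30 (invert busy blocks within the working day).
Kira free: 08:00-09:50, 12:05-14:55, 15:10-16:30 (invert busy blocks within the working day).
Erik ∩ Uma: 08:50-10:30, 12:05-16:30.
Erik ∩ Uma ∩ Kira: 08:50-09:50, 12:05-14:55, 15:10-16:30.
The first common window of at least 20 minutes is 08:50-09:50, so the earliest start is 08:50.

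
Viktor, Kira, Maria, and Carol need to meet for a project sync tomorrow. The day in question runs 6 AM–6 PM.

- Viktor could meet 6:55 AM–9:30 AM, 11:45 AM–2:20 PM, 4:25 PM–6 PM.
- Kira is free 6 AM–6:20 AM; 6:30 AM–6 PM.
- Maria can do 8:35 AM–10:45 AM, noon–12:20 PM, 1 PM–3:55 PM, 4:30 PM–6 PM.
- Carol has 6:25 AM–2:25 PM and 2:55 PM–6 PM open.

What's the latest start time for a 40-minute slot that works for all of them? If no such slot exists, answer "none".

Viktor ∩ Kira: 06:55-09:30, 11:45-14:20, 16:25-18:00.
Viktor ∩ Kira ∩ Maria: 08:35-09:30, 12:00-12:20, 13:00-14:20, 16:30-18:00.
Viktor ∩ Kira ∩ Maria ∩ Carol: 08:35-09:30, 12:00-12:20, 13:00-14:20, 16:30-18:00.
Those are the intersection windows.
The last common window of at least 40 minutes is 16:30-18:00; a 40-minute meeting can start as late as 17:20 and still end by 18:00.

17:20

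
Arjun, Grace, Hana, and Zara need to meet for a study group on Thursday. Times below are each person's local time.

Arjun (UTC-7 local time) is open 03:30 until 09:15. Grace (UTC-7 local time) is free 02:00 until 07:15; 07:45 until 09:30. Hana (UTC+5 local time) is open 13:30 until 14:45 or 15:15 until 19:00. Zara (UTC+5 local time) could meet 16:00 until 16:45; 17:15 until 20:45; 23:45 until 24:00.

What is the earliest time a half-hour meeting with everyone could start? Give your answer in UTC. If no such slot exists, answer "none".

11:00

Arjun in UTC: 10:30-16:15 (add 7h to convert from UTC-7).
Grace in UTC: 09:00-14:15, 14:45-16:30 (add 7h to convert from UTC-7).
Hana in UTC: 08:30-09:45, 10:15-14:00 (subtract 5h to convert from UTC+5).
Zara in UTC: 11:00-11:45, 12:15-15:45, 18:45-19:00 (subtract 5h to convert from UTC+5).
Arjun ∩ Grace: 10:30-14:15, 14:45-16:15.
Arjun ∩ Grace ∩ Hana: 10:30-14:00.
Arjun ∩ Grace ∩ Hana ∩ Zara: 11:00-11:45, 12:15-14:00.
The first common window of at least 30 minutes is 11:00-11:45, so the earliest start is 11:00.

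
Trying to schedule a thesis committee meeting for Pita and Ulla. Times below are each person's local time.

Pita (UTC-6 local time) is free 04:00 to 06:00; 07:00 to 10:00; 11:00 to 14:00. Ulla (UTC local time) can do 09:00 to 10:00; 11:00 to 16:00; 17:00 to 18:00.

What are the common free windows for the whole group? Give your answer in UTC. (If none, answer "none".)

Pita in UTC: 10:00-12:00, 13:00-16:00, 17:00-20:00 (add 6h to convert from UTC-6).
Ulla in UTC: 09:00-10:00, 11:00-16:00, 17:00-18:00.
Pita ∩ Ulla: 11:00-12:00, 13:00-16:00, 17:00-18:00.

11:00-12:00, 13:00-16:00, 17:00-18:00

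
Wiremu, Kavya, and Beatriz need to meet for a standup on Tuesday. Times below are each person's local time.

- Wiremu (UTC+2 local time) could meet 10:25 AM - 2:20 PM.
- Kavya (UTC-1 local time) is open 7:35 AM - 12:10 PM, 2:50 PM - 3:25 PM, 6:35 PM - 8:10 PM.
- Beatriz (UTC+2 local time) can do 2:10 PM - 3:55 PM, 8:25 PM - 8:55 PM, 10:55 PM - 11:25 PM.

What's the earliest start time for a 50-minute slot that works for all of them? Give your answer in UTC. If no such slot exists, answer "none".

none

Wiremu in UTC: 08:25-12:20 (subtract 2h to convert from UTC+2).
Kavya in UTC: 08:35-13:10, 15:50-16:25, 19:35-21:10 (add 1h to convert from UTC-1).
Beatriz in UTC: 12:10-13:55, 18:25-18:55, 20:55-21:25 (subtract 2h to convert from UTC+2).
Wiremu ∩ Kavya: 08:35-12:20.
Wiremu ∩ Kavya ∩ Beatriz: 12:10-12:20.
No common window is at least 50 minutes long.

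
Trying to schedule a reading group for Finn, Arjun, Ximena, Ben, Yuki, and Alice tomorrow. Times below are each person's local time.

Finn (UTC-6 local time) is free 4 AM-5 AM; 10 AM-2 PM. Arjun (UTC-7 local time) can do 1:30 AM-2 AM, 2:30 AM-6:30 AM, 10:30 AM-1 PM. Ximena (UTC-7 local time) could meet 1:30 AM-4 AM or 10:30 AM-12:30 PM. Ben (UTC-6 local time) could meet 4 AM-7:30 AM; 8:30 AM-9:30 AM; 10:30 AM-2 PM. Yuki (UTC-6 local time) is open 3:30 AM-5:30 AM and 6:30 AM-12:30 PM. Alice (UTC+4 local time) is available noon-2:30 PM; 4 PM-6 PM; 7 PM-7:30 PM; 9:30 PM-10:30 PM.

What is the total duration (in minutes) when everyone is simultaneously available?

Finn in UTC: 10:00-11:00, 16:00-20:00 (add 6h to convert from UTC-6).
Arjun in UTC: 08:30-09:00, 09:30-13:30, 17:30-20:00 (add 7h to convert from UTC-7).
Ximena in UTC: 08:30-11:00, 17:30-19:30 (add 7h to convert from UTC-7).
Ben in UTC: 10:00-13:30, 14:30-15:30, 16:30-20:00 (add 6h to convert from UTC-6).
Yuki in UTC: 09:30-11:30, 12:30-18:30 (add 6h to convert from UTC-6).
Alice in UTC: 08:00-10:30, 12:00-14:00, 15:00-15:30, 17:30-18:30 (subtract 4h to convert from UTC+4).
Finn ∩ Arjun: 10:00-11:00, 17:30-20:00.
Finn ∩ Arjun ∩ Ximena: 10:00-11:00, 17:30-19:30.
Finn ∩ Arjun ∩ Ximena ∩ Ben: 10:00-11:00, 17:30-19:30.
Finn ∩ Arjun ∩ Ximena ∩ Ben ∩ Yuki: 10:00-11:00, 17:30-18:30.
Finn ∩ Arjun ∩ Ximena ∩ Ben ∩ Yuki ∩ Alice: 10:00-10:30, 17:30-18:30.
Summing the common windows: 30 + 60 = 90 minutes.

90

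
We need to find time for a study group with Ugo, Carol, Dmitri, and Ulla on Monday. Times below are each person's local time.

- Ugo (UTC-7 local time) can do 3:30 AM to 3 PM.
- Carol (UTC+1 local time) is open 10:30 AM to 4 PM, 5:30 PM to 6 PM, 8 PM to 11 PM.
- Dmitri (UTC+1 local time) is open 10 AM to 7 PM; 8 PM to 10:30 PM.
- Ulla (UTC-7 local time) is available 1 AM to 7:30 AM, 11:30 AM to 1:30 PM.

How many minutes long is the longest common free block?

240

Ugo in UTC: 10:30-22:00 (add 7h to convert from UTC-7).
Carol in UTC: 09:30-15:00, 16:30-17:00, 19:00-22:00 (subtract 1h to convert from UTC+1).
Dmitri in UTC: 09:00-18:00, 19:00-21:30 (subtract 1h to convert from UTC+1).
Ulla in UTC: 08:00-14:30, 18:30-20:30 (add 7h to convert from UTC-7).
Ugo ∩ Carol: 10:30-15:00, 16:30-17:00, 19:00-22:00.
Ugo ∩ Carol ∩ Dmitri: 10:30-15:00, 16:30-17:00, 19:00-21:30.
Ugo ∩ Carol ∩ Dmitri ∩ Ulla: 10:30-14:30, 19:00-20:30.
Those are the intersection windows.
The longest is 10:30-14:30 at 240 minutes.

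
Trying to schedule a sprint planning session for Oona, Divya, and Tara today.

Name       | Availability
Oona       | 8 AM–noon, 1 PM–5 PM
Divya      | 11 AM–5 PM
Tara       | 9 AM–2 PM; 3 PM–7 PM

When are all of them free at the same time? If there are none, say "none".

11:00-12:00, 13:00-14:00, 15:00-17:00

Oona ∩ Divya: 11:00-12:00, 13:00-17:00.
Oona ∩ Divya ∩ Tara: 11:00-12:00, 13:00-14:00, 15:00-17:00.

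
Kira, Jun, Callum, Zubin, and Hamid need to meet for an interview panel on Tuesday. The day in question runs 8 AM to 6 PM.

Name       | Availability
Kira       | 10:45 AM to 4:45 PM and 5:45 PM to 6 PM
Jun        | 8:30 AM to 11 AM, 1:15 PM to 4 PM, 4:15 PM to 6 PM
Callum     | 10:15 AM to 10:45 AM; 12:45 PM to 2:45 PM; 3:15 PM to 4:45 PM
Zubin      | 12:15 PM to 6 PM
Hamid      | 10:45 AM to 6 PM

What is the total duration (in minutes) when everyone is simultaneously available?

Kira ∩ Jun: 10:45-11:00, 13:15-16:00, 16:15-16:45, 17:45-18:00.
Kira ∩ Jun ∩ Callum: 13:15-14:45, 15:15-16:00, 16:15-16:45.
Kira ∩ Jun ∩ Callum ∩ Zubin: 13:15-14:45, 15:15-16:00, 16:15-16:45.
Kira ∩ Jun ∩ Callum ∩ Zubin ∩ Hamid: 13:15-14:45, 15:15-16:00, 16:15-16:45.
So the common availability across everyone is 13:15-14:45, 15:15-16:00, 16:15-16:45.
Summing the common windows: 90 + 45 + 30 = 165 minutes.

165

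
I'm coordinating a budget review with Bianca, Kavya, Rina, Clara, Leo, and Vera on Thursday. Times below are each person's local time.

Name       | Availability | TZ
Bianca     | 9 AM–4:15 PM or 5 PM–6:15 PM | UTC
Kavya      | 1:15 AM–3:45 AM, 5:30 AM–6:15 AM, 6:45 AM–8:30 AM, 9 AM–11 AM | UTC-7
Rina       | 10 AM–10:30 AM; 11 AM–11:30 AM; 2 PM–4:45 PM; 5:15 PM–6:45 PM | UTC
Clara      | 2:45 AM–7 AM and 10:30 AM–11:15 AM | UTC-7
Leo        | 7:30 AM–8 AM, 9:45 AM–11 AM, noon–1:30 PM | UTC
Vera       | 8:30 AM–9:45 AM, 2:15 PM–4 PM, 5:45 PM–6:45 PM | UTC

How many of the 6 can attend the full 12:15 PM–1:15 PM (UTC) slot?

Bianca in UTC: 09:00-16:15, 17:00-18:15.
Kavya in UTC: 08:15-10:45, 12:30-13:15, 13:45-15:30, 16:00-18:00 (add 7h to convert from UTC-7).
Rina in UTC: 10:00-10:30, 11:00-11:30, 14:00-16:45, 17:15-18:45.
Clara in UTC: 09:45-14:00, 17:30-18:15 (add 7h to convert from UTC-7).
Leo in UTC: 07:30-08:00, 09:45-11:00, 12:00-13:30.
Vera in UTC: 08:30-09:45, 14:15-16:00, 17:45-18:45.
Bianca, Clara, and Leo can make the full 12:15-13:15 slot — that's 3.

3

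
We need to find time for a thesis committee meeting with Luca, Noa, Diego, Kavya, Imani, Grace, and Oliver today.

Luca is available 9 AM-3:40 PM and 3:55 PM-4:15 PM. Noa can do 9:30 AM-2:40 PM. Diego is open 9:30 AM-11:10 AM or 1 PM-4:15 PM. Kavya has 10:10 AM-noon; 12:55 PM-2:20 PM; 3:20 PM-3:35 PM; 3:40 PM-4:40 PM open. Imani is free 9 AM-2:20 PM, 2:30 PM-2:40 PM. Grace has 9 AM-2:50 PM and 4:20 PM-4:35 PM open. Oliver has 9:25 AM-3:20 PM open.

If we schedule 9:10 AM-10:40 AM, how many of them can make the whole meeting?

3

Luca, Imani, and Grace can make the full 09:10-10:40 slot — that's 3.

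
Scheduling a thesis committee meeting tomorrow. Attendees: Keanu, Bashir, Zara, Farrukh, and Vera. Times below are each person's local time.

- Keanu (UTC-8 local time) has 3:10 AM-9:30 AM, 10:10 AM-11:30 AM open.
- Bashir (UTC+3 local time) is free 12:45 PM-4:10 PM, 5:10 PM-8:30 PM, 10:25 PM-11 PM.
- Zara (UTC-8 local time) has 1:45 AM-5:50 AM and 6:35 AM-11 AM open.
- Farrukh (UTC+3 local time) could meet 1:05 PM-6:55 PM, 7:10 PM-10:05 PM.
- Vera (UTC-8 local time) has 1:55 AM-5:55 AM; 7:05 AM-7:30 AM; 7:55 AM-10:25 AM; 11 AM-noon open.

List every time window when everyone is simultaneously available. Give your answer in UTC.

11:10-13:10, 15:05-15:30, 16:10-17:30

Keanu in UTC: 11:10-17:30, 18:10-19:30 (add 8h to convert from UTC-8).
Bashir in UTC: 09:45-13:10, 14:10-17:30, 19:25-20:00 (subtract 3h to convert from UTC+3).
Zara in UTC: 09:45-13:50, 14:35-19:00 (add 8h to convert from UTC-8).
Farrukh in UTC: 10:05-15:55, 16:10-19:05 (subtract 3h to convert from UTC+3).
Vera in UTC: 09:55-13:55, 15:05-15:30, 15:55-18:25, 19:00-20:00 (add 8h to convert from UTC-8).
Keanu ∩ Bashir: 11:10-13:10, 14:10-17:30, 19:25-19:30.
Keanu ∩ Bashir ∩ Zara: 11:10-13:10, 14:35-17:30.
Keanu ∩ Bashir ∩ Zara ∩ Farrukh: 11:10-13:10, 14:35-15:55, 16:10-17:30.
Keanu ∩ Bashir ∩ Zara ∩ Farrukh ∩ Vera: 11:10-13:10, 15:05-15:30, 16:10-17:30.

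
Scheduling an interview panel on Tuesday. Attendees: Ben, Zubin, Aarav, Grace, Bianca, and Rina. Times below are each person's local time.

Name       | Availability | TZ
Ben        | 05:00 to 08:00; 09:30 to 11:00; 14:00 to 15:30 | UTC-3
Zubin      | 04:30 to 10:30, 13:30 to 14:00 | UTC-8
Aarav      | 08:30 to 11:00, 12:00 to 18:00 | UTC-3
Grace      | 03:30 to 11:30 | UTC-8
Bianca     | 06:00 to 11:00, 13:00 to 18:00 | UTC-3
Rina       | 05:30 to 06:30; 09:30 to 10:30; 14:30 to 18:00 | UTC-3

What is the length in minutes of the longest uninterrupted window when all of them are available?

Ben in UTC: 08:00-11:00, 12:30-14:00, 17:00-18:30 (add 3h to convert from UTC-3).
Zubin in UTC: 12:30-18:30, 21:30-22:00 (add 8h to convert from UTC-8).
Aarav in UTC: 11:30-14:00, 15:00-21:00 (add 3h to convert from UTC-3).
Grace in UTC: 11:30-19:30 (add 8h to convert from UTC-8).
Bianca in UTC: 09:00-14:00, 16:00-21:00 (add 3h to convert from UTC-3).
Rina in UTC: 08:30-09:30, 12:30-13:30, 17:30-21:00 (add 3h to convert from UTC-3).
Ben ∩ Zubin: 12:30-14:00, 17:00-18:30.
Ben ∩ Zubin ∩ Aarav: 12:30-14:00, 17:00-18:30.
Ben ∩ Zubin ∩ Aarav ∩ Grace: 12:30-14:00, 17:00-18:30.
Ben ∩ Zubin ∩ Aarav ∩ Grace ∩ Bianca: 12:30-14:00, 17:00-18:30.
Ben ∩ Zubin ∩ Aarav ∩ Grace ∩ Bianca ∩ Rina: 12:30-13:30, 17:30-18:30.
The longest is 12:30-13:30 at 60 minutes.

60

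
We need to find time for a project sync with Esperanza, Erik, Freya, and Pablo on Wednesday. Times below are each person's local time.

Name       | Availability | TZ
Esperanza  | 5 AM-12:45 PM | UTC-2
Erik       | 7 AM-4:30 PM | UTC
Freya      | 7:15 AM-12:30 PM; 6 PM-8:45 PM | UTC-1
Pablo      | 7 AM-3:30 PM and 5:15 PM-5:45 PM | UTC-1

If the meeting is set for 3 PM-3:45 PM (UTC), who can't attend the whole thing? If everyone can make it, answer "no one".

Esperanza in UTC: 07:00-14:45 (add 2h to convert from UTC-2).
Erik in UTC: 07:00-16:30.
Freya in UTC: 08:15-13:30, 19:00-21:45 (add 1h to convert from UTC-1).
Pablo in UTC: 08:00-16:30, 18:15-18:45 (add 1h to convert from UTC-1).
Esperanza: not fully free for 15:00-15:45. Erik: free for 15:00-15:45. Freya: not fully free for 15:00-15:45. Pablo: free for 15:00-15:45.

Esperanza, Freya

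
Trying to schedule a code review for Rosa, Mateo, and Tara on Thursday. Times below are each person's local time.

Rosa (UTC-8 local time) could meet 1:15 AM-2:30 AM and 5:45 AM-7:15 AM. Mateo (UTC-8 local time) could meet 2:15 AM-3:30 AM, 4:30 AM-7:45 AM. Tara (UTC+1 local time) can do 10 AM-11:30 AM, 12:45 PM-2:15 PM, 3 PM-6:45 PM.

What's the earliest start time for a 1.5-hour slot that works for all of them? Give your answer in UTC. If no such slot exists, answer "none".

none

Rosa in UTC: 09:15-10:30, 13:45-15:15 (add 8h to convert from UTC-8).
Mateo in UTC: 10:15-11:30, 12:30-15:45 (add 8h to convert from UTC-8).
Tara in UTC: 09:00-10:30, 11:45-13:15, 14:00-17:45 (subtract 1h to convert from UTC+1).
Rosa ∩ Mateo: 10:15-10:30, 13:45-15:15.
Rosa ∩ Mateo ∩ Tara: 10:15-10:30, 14:00-15:15.
No common window is at least 90 minutes long.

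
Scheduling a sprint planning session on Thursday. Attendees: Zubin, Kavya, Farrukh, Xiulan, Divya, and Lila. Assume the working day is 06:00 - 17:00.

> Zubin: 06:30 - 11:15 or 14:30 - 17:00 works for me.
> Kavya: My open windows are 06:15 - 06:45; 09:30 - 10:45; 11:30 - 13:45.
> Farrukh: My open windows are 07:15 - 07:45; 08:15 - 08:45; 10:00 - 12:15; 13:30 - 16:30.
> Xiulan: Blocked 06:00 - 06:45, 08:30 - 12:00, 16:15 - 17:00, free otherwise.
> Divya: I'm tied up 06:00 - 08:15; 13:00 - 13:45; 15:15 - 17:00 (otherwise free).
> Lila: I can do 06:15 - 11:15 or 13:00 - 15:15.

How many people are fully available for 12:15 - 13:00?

Zubin free: 06:30-11:15, 14:30-17:00.
Kavya free: 06:15-06:45, 09:30-10:45, 11:30-13:45.
Farrukh free: 07:15-07:45, 08:15-08:45, 10:00-12:15, 13:30-16:30.
Xiulan free: 06:45-08:30, 12:00-16:15 (invert busy blocks within the working day).
Divya free: 08:15-13:00, 13:45-15:15 (invert busy blocks within the working day).
Lila free: 06:15-11:15, 13:00-15:15.
Kavya, Xiulan, and Divya can make the full 12:15-13:00 slot — that's 3.

3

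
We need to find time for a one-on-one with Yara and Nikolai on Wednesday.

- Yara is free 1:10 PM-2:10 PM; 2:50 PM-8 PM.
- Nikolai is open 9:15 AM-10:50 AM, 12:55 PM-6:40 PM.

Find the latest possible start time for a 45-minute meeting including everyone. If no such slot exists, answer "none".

Yara ∩ Nikolai: 13:10-14:10, 14:50-18:40.
The last common window of at least 45 minutes is 14:50-18:40; a 45-minute meeting can start as late as 17:55 and still end by 18:40.

17:55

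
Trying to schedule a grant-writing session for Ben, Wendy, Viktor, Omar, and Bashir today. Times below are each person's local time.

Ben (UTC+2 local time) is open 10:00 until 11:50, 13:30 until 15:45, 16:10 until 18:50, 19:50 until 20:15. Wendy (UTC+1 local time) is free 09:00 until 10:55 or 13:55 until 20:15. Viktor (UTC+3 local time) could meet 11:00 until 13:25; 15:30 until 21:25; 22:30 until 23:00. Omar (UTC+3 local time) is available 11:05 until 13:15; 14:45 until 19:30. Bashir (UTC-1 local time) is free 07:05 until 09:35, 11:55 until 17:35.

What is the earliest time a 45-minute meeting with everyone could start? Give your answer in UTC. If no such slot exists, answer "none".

Ben in UTC: 08:00-09:50, 11:30-13:45, 14:10-16:50, 17:50-18:15 (subtract 2h to convert from UTC+2).
Wendy in UTC: 08:00-09:55, 12:55-19:15 (subtract 1h to convert from UTC+1).
Viktor in UTC: 08:00-10:25, 12:30-18:25, 19:30-20:00 (subtract 3h to convert from UTC+3).
Omar in UTC: 08:05-10:15, 11:45-16:30 (subtract 3h to convert from UTC+3).
Bashir in UTC: 08:05-10:35, 12:55-18:35 (add 1h to convert from UTC-1).
Ben ∩ Wendy: 08:00-09:50, 12:55-13:45, 14:10-16:50, 17:50-18:15.
Ben ∩ Wendy ∩ Viktor: 08:00-09:50, 12:55-13:45, 14:10-16:50, 17:50-18:15.
Ben ∩ Wendy ∩ Viktor ∩ Omar: 08:05-09:50, 12:55-13:45, 14:10-16:30.
Ben ∩ Wendy ∩ Viktor ∩ Omar ∩ Bashir: 08:05-09:50, 12:55-13:45, 14:10-16:30.
The first common window of at least 45 minutes is 08:05-09:50, so the earliest start is 08:05.

08:05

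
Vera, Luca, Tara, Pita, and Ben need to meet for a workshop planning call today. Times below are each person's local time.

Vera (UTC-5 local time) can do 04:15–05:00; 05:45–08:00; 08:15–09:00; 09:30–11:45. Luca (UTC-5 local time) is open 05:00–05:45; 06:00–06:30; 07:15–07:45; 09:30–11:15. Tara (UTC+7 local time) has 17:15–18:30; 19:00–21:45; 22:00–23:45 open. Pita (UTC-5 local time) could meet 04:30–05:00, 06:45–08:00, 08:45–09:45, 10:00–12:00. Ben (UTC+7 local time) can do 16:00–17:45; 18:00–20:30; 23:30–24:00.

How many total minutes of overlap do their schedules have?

Vera in UTC: 09:15-10:00, 10:45-13:00, 13:15-14:00, 14:30-16:45 (add 5h to convert from UTC-5).
Luca in UTC: 10:00-10:45, 11:00-11:30, 12:15-12:45, 14:30-16:15 (add 5h to convert from UTC-5).
Tara in UTC: 10:15-11:30, 12:00-14:45, 15:00-16:45 (subtract 7h to convert from UTC+7).
Pita in UTC: 09:30-10:00, 11:45-13:00, 13:45-14:45, 15:00-17:00 (add 5h to convert from UTC-5).
Ben in UTC: 09:00-10:45, 11:00-13:30, 16:30-17:00 (subtract 7h to convert from UTC+7).
Vera ∩ Luca: 11:00-11:30, 12:15-12:45, 14:30-16:15.
Vera ∩ Luca ∩ Tara: 11:00-11:30, 12:15-12:45, 14:30-14:45, 15:00-16:15.
Vera ∩ Luca ∩ Tara ∩ Pita: 12:15-12:45, 14:30-14:45, 15:00-16:15.
Vera ∩ Luca ∩ Tara ∩ Pita ∩ Ben: 12:15-12:45.
So the common availability across everyone is 12:15-12:45.
That's a single block of 30 minutes.

30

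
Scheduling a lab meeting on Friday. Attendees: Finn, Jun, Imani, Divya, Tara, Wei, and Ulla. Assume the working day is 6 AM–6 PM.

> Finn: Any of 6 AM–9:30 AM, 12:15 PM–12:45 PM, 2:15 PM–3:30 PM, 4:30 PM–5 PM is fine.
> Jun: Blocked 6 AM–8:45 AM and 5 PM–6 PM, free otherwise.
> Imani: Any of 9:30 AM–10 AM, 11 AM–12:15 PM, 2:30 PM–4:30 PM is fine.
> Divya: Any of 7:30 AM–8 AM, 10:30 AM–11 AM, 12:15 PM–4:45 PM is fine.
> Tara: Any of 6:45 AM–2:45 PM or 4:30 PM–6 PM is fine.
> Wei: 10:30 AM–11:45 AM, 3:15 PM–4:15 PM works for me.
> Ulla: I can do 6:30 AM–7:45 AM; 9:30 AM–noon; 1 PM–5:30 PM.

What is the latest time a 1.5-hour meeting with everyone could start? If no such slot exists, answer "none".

none

Finn free: 06:00-09:30, 12:15-12:45, 14:15-15:30, 16:30-17:00.
Jun free: 08:45-17:00 (invert busy blocks within the working day).
Imani free: 09:30-10:00, 11:00-12:15, 14:30-16:30.
Divya free: 07:30-08:00, 10:30-11:00, 12:15-16:45.
Tara free: 06:45-14:45, 16:30-18:00.
Wei free: 10:30-11:45, 15:15-16:15.
Ulla free: 06:30-07:45, 09:30-12:00, 13:00-17:30.
Finn ∩ Jun: 08:45-09:30, 12:15-12:45, 14:15-15:30, 16:30-17:00.
Finn ∩ Jun ∩ Imani: 14:30-15:30.
Finn ∩ Jun ∩ Imani ∩ Divya: 14:30-15:30.
Finn ∩ Jun ∩ Imani ∩ Divya ∩ Tara: 14:30-14:45.
Finn ∩ Jun ∩ Imani ∩ Divya ∩ Tara ∩ Wei: ∅.
Finn ∩ Jun ∩ Imani ∩ Divya ∩ Tara ∩ Wei ∩ Ulla: ∅.
There is no time when everyone is free.
No common window is at least 90 minutes long.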